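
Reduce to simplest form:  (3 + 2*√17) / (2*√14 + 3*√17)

Multiply numerator and denominator by -2*√14 + 3*√17.
Denominator becomes 97; numerator becomes -4*√238 - 6*√14 + 9*√17 + 102.

(-4*√238 - 6*√14 + 9*√17 + 102)/97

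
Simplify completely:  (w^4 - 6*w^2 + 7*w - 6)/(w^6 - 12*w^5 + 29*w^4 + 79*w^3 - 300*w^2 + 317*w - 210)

1/(w^2 - 12*w + 35)

Factor: w^4 - 6*w^2 + 7*w - 6 = (w^2 - w + 1)*(w + 3)*(w - 2);  w^6 - 12*w^5 + 29*w^4 + 79*w^3 - 300*w^2 + 317*w - 210 = (w - 5)*(w - 2)*(w - 7)*(w + 3)*(w^2 - w + 1)
Cancel the common factors (w^2 - w + 1), (w - 2), (w + 3).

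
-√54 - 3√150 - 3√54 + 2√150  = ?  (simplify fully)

-17*√6

√54 = 3*√6; 3√150 = 15*√6; 3√54 = 9*√6; 2√150 = 10*√6
Combine: (-3 - 15 - 9 + 10)·√6 = -17*√6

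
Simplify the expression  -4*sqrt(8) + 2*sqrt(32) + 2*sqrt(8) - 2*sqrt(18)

-2*sqrt(2)

4*sqrt(8) = 8*sqrt(2); 2*sqrt(32) = 8*sqrt(2); 2*sqrt(8) = 4*sqrt(2); 2*sqrt(18) = 6*sqrt(2)
Combine: (-8 + 8 + 4 - 6)·sqrt(2) = -2*sqrt(2)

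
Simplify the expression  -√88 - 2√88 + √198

√88 = 2*√22; 2√88 = 4*√22; √198 = 3*√22
Combine: (-2 - 4 + 3)·√22 = -3*√22

-3*√22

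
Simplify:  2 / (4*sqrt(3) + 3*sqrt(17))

Multiply numerator and denominator by -3*sqrt(17) + 4*sqrt(3).
Denominator becomes -105; numerator becomes -6*sqrt(17) + 8*sqrt(3).

(-8*sqrt(3) + 6*sqrt(17))/105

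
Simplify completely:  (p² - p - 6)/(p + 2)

Factor: p² - p - 6 = (p + 2)·(p - 3)
Cancel the common factor (p + 2).

p - 3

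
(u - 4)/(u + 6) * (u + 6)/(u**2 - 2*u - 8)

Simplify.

1/(u + 2)

Factor: u**2 - 2*u - 8 = (u - 4)*(u + 2)
Cancel the common factors (u + 6), (u - 4).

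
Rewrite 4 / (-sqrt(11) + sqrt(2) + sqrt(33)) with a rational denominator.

(-21*sqrt(2) - 11*sqrt(6) + 12*sqrt(11) + 10*sqrt(33))/39

Group as (sqrt(2) + sqrt(33)) - sqrt(11); multiply by (sqrt(2) + sqrt(33)) + sqrt(11), then rationalise the remaining surd.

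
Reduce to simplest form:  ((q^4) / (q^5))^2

q^(-2)

Inside the bracket: (q^-1)
Raise to the power 2: (q^-2)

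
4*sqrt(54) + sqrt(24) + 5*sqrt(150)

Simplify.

39*sqrt(6)

4*sqrt(54) = 12*sqrt(6); sqrt(24) = 2*sqrt(6); 5*sqrt(150) = 25*sqrt(6)
Combine: (12 + 2 + 25)·sqrt(6) = 39*sqrt(6)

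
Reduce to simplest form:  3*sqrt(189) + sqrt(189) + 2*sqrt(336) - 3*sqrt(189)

11*sqrt(21)

3*sqrt(189) = 9*sqrt(21); sqrt(189) = 3*sqrt(21); 2*sqrt(336) = 8*sqrt(21); 3*sqrt(189) = 9*sqrt(21)
Combine: (9 + 3 + 8 - 9)·sqrt(21) = 11*sqrt(21)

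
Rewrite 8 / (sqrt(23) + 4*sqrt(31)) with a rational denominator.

Multiply numerator and denominator by -4*sqrt(31) + sqrt(23).
Denominator becomes -473; numerator becomes -32*sqrt(31) + 8*sqrt(23).

(-8*sqrt(23) + 32*sqrt(31))/473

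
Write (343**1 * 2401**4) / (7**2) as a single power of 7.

7**17

343**1 = 7**3; 2401**4 = 7**16; 7**2 = 7**2
Combine exponents: 7**17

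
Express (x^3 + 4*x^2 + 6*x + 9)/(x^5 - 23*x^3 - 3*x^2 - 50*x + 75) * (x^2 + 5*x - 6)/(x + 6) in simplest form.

(x + 3)/(x^2 - 25)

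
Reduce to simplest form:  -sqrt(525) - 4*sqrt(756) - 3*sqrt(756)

sqrt(525) = 5*sqrt(21); 4*sqrt(756) = 24*sqrt(21); 3*sqrt(756) = 18*sqrt(21)
Combine: (-5 - 24 - 18)·sqrt(21) = -47*sqrt(21)

-47*sqrt(21)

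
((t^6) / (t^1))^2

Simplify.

t^10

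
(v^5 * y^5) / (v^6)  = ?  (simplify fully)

Quotient: (v^-1) * y^5

y^5/v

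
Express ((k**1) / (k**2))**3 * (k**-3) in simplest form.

Inside the bracket: (k**-1)
Raise to the power 3: (k**-3)
Multiply by (k**-3): add exponents.

k**(-6)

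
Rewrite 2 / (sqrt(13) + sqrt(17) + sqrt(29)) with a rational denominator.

(-4*sqrt(6409) + 2*sqrt(29) + 50*sqrt(17) + 66*sqrt(13))/883

Group as (sqrt(13) + sqrt(17)) + sqrt(29); multiply by (sqrt(13) + sqrt(17)) - sqrt(29), then rationalise the remaining surd.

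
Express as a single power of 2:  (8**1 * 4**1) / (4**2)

2**1

8**1 = 2**3; 4**1 = 2**2; 4**2 = 2**4
Combine exponents: 2**1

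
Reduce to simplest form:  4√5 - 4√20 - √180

-10*√5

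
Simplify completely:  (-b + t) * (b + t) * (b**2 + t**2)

Pair the conjugate factors: (t+b)(t-b) = -b**2 + t**2, then repeat with the next factor.

-b**4 + t**4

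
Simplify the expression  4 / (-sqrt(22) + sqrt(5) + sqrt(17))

Group as (sqrt(5) + sqrt(17)) - sqrt(22); multiply by (sqrt(5) + sqrt(17)) + sqrt(22), then rationalise the remaining surd.

(10*sqrt(17) + 34*sqrt(5) + 2*sqrt(1870))/85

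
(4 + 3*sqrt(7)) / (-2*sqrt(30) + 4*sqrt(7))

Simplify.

(-3*sqrt(210) - 42 - 4*sqrt(30) - 8*sqrt(7))/4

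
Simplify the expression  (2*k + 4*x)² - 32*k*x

4*(k - 2*x)²

Expand the square and combine the 32*k*x term.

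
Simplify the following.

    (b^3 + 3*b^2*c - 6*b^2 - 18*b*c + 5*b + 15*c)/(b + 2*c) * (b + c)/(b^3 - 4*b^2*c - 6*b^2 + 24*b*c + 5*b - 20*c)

Factor: b^3 + 3*b^2*c - 6*b^2 - 18*b*c + 5*b + 15*c = (b - 5)*(b - 1)*(b + 3*c);  b^3 - 4*b^2*c - 6*b^2 + 24*b*c + 5*b - 20*c = (b - 5)*(b - 4*c)*(b - 1)
Cancel the common factors (b - 5), (b - 1).

(b^2 + 4*b*c + 3*c^2)/(b^2 - 2*b*c - 8*c^2)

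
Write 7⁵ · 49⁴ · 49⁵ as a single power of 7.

7^23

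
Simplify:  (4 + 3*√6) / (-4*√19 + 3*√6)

Multiply numerator and denominator by 3*√6 + 4*√19.
Denominator becomes -250; numerator becomes 12*√6 + 54 + 16*√19 + 12*√114.

(-6*√114 - 8*√19 - 27 - 6*√6)/125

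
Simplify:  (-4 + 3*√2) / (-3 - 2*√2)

Multiply numerator and denominator by -3 + 2*√2.
Denominator becomes 1; numerator becomes -17*√2 + 24.

-17*√2 + 24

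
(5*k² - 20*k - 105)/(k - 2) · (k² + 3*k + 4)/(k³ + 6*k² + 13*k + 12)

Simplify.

(5*k - 35)/(k - 2)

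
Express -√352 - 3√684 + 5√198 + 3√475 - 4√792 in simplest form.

√352 = 4*√22; 3√684 = 18*√19; 5√198 = 15*√22; 3√475 = 15*√19; 4√792 = 24*√22

-13*√22 - 3*√19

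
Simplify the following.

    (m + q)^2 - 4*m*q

(m - q)^2

Expanding gives m^2 - 2*m*q + q^2, a perfect square.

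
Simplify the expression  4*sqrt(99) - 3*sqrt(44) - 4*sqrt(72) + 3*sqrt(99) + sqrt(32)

4*sqrt(99) = 12*sqrt(11); 3*sqrt(44) = 6*sqrt(11); 4*sqrt(72) = 24*sqrt(2); 3*sqrt(99) = 9*sqrt(11); sqrt(32) = 4*sqrt(2)

-20*sqrt(2) + 15*sqrt(11)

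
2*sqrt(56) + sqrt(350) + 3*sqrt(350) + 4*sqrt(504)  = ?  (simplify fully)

2*sqrt(56) = 4*sqrt(14); sqrt(350) = 5*sqrt(14); 3*sqrt(350) = 15*sqrt(14); 4*sqrt(504) = 24*sqrt(14)
Combine: (4 + 5 + 15 + 24)·sqrt(14) = 48*sqrt(14)

48*sqrt(14)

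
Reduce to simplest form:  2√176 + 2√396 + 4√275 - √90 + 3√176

-3*√10 + 52*√11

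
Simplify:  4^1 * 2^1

2^3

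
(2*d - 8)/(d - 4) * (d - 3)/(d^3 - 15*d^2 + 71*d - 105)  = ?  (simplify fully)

2/(d^2 - 12*d + 35)

Factor: 2*d - 8 = 2*(d - 4);  d^3 - 15*d^2 + 71*d - 105 = (d - 3)*(d - 5)*(d - 7)
Cancel the common factors (d - 3), (d - 4).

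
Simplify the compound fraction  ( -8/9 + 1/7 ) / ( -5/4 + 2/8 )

47/63

Numerator: -8/9 + 1/7 = -47/63
Denominator: -5/4 + 2/8 = -1
Divide: (-47/63) · (-1) = 47/63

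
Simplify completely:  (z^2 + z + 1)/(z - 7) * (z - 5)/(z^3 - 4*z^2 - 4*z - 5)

1/(z - 7)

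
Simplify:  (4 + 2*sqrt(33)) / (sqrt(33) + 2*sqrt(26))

Multiply numerator and denominator by -2*sqrt(26) + sqrt(33).
Denominator becomes -71; numerator becomes -4*sqrt(858) - 8*sqrt(26) + 4*sqrt(33) + 66.

(-66 - 4*sqrt(33) + 8*sqrt(26) + 4*sqrt(858))/71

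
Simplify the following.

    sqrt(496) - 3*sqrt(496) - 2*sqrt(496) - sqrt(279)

sqrt(496) = 4*sqrt(31); 3*sqrt(496) = 12*sqrt(31); 2*sqrt(496) = 8*sqrt(31); sqrt(279) = 3*sqrt(31)
Combine: (4 - 12 - 8 - 3)·sqrt(31) = -19*sqrt(31)

-19*sqrt(31)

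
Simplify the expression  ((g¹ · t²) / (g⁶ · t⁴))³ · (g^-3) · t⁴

1/(g^18*t²)

Inside the bracket: (g^-5) · (t^-2)
Raise to the power 3: (g^-15) · (t^-6)
Multiply by (g^-3) · t⁴: add exponents.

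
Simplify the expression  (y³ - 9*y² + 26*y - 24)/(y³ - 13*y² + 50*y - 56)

Factor: y³ - 9*y² + 26*y - 24 = (y - 2)·(y - 4)·(y - 3);  y³ - 13*y² + 50*y - 56 = (y - 7)·(y - 4)·(y - 2)
Cancel the common factors (y - 4), (y - 2).

(y - 3)/(y - 7)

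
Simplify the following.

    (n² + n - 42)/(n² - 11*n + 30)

(n + 7)/(n - 5)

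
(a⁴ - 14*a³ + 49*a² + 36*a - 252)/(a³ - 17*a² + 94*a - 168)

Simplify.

(a² - a - 6)/(a - 4)

Factor: a⁴ - 14*a³ + 49*a² + 36*a - 252 = (a - 3)·(a + 2)·(a - 7)·(a - 6);  a³ - 17*a² + 94*a - 168 = (a - 4)·(a - 7)·(a - 6)
Cancel the common factors (a - 7), (a - 6).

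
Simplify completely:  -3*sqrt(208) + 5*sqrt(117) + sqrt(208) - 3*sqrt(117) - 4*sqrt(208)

-18*sqrt(13)

3*sqrt(208) = 12*sqrt(13); 5*sqrt(117) = 15*sqrt(13); sqrt(208) = 4*sqrt(13); 3*sqrt(117) = 9*sqrt(13); 4*sqrt(208) = 16*sqrt(13)
Combine: (-12 + 15 + 4 - 9 - 16)·sqrt(13) = -18*sqrt(13)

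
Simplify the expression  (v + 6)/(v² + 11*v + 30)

1/(v + 5)

Factor: v² + 11*v + 30 = (v + 6)·(v + 5)
Cancel the common factor (v + 6).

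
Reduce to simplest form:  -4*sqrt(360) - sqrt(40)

4*sqrt(360) = 24*sqrt(10); sqrt(40) = 2*sqrt(10)
Combine: (-24 - 2)·sqrt(10) = -26*sqrt(10)

-26*sqrt(10)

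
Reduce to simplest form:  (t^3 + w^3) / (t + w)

Apply the sum-of-cubes factorisation and cancel (t + w).

t^2 - t*w + w^2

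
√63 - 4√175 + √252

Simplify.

√63 = 3*√7; 4√175 = 20*√7; √252 = 6*√7
Combine: (3 - 20 + 6)·√7 = -11*√7

-11*√7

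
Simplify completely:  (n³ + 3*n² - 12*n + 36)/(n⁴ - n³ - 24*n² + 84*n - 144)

1/(n - 4)

Factor: n³ + 3*n² - 12*n + 36 = (n + 6)·(n² - 3*n + 6);  n⁴ - n³ - 24*n² + 84*n - 144 = (n + 6)·(n - 4)·(n² - 3*n + 6)
Cancel the common factors (n² - 3*n + 6), (n + 6).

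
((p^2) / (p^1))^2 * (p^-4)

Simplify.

Inside the bracket: p^1
Raise to the power 2: p^2
Multiply by (p^-4): add exponents.

p^(-2)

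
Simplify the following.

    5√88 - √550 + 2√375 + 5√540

5√88 = 10*√22; √550 = 5*√22; 2√375 = 10*√15; 5√540 = 30*√15

5*√22 + 40*√15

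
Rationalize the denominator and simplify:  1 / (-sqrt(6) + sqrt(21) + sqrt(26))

Group as (sqrt(21) + sqrt(26)) - sqrt(6); multiply by (sqrt(21) + sqrt(26)) + sqrt(6), then rationalise the remaining surd.

(-41*sqrt(6) + sqrt(26) + 11*sqrt(21) + 12*sqrt(91))/503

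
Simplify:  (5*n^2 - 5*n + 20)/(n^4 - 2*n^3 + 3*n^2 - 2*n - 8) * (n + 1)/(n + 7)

Factor: 5*n^2 - 5*n + 20 = 5*(n^2 - n + 4);  n^4 - 2*n^3 + 3*n^2 - 2*n - 8 = (n - 2)*(n + 1)*(n^2 - n + 4)
Cancel the common factors (n^2 - n + 4), (n + 1).

5/(n^2 + 5*n - 14)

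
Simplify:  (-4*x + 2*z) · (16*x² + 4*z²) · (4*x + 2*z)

((2*z)+(4*x))((2*z)-(4*x)) = -16*x² + 4*z²; continue pairing.

-256*x⁴ + 16*z⁴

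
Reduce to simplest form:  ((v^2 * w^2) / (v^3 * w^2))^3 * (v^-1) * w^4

Inside the bracket: (v^-1)
Raise to the power 3: (v^-3)
Multiply by (v^-1) * w^4: add exponents.

w^4/v^4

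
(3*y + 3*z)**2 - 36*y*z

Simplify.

9*(y - z)**2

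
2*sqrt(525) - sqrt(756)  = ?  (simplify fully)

2*sqrt(525) = 10*sqrt(21); sqrt(756) = 6*sqrt(21)
Combine: (10 - 6)·sqrt(21) = 4*sqrt(21)

4*sqrt(21)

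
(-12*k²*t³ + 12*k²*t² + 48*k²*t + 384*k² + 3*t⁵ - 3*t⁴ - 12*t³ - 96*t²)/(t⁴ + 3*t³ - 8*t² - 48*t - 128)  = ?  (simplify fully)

(-12*k² + 3*t²)/(t + 4)

Factor: -12*k²*t³ + 12*k²*t² + 48*k²*t + 384*k² + 3*t⁵ - 3*t⁴ - 12*t³ - 96*t² = 3·(-2*k + t)·(t² + 3*t + 8)·(t - 4)·(2*k + t);  t⁴ + 3*t³ - 8*t² - 48*t - 128 = (t - 4)·(t + 4)·(t² + 3*t + 8)
Cancel the common factors (t² + 3*t + 8), (t - 4).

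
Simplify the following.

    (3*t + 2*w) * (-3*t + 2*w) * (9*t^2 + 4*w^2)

-81*t^4 + 16*w^4

Pair the conjugate factors: ((2*w)+(3*t))((2*w)-(3*t)) = -9*t^2 + 4*w^2, then repeat with the next factor.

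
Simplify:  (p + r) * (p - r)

p^2 - r^2

(p+r)(p-r) = p^2 - r^2.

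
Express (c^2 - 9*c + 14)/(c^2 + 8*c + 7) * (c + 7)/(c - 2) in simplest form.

Factor: c^2 - 9*c + 14 = (c - 2)*(c - 7);  c^2 + 8*c + 7 = (c + 1)*(c + 7)
Cancel the common factors (c + 7), (c - 2).

(c - 7)/(c + 1)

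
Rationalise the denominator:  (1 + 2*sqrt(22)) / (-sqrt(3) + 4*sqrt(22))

(sqrt(3) + 2*sqrt(66) + 4*sqrt(22) + 176)/349

Multiply numerator and denominator by sqrt(3) + 4*sqrt(22).
Denominator becomes 349; numerator becomes sqrt(3) + 2*sqrt(66) + 4*sqrt(22) + 176.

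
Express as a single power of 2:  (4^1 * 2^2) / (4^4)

4^1 = 2^2; 2^2 = 2^2; 4^4 = 2^8
Combine exponents: 2^(-4)

2^(-4)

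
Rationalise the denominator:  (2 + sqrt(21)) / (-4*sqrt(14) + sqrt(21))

(-28*sqrt(6) - 8*sqrt(14) - 21 - 2*sqrt(21))/203

Multiply numerator and denominator by sqrt(21) + 4*sqrt(14).
Denominator becomes -203; numerator becomes 2*sqrt(21) + 21 + 8*sqrt(14) + 28*sqrt(6).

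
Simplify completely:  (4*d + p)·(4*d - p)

16*d² - p²

(4*d)^2 - (p)^2 = 16*d² - p².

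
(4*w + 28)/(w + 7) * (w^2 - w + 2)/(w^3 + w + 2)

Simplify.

Factor: 4*w + 28 = 4*(w + 7);  w^3 + w + 2 = (w + 1)*(w^2 - w + 2)
Cancel the common factors (w^2 - w + 2), (w + 7).

4/(w + 1)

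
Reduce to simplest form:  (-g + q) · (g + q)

-g² + q²

(q+g)(q-g) = -g² + q².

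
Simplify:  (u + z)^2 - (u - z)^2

4*u*z

Binomially expand both and collect terms in u, z.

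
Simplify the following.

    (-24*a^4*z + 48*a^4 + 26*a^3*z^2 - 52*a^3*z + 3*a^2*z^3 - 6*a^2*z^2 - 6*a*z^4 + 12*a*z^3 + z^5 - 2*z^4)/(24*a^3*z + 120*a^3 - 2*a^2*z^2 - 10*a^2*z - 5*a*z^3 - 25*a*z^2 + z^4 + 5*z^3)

(-a*z + 2*a + z^2 - 2*z)/(z + 5)

Factor: -24*a^4*z + 48*a^4 + 26*a^3*z^2 - 52*a^3*z + 3*a^2*z^3 - 6*a^2*z^2 - 6*a*z^4 + 12*a*z^3 + z^5 - 2*z^4 = (z - 2)*(2*a + z)*(-3*a + z)*(-a + z)*(-4*a + z);  24*a^3*z + 120*a^3 - 2*a^2*z^2 - 10*a^2*z - 5*a*z^3 - 25*a*z^2 + z^4 + 5*z^3 = (-4*a + z)*(2*a + z)*(-3*a + z)*(z + 5)
Cancel the common factors (-4*a + z), (2*a + z), (-3*a + z).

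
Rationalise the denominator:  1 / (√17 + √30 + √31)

Group as (√17 + √31) + √30; multiply by (√17 + √31) - √30, then rationalise the remaining surd.

(-√15810 + 8*√31 + 9*√30 + 22*√17)/892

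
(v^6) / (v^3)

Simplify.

Quotient: v^3

v^3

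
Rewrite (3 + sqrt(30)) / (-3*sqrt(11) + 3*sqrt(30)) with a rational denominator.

Multiply numerator and denominator by 3*sqrt(11) + 3*sqrt(30).
Denominator becomes 171; numerator becomes 9*sqrt(11) + 9*sqrt(30) + 3*sqrt(330) + 90.

(3*sqrt(11) + 3*sqrt(30) + sqrt(330) + 30)/57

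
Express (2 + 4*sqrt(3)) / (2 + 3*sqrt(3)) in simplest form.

Multiply numerator and denominator by -3*sqrt(3) + 2.
Denominator becomes -23; numerator becomes -32 + 2*sqrt(3).

(-2*sqrt(3) + 32)/23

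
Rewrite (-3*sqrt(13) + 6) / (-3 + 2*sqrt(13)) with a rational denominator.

Multiply numerator and denominator by -2*sqrt(13) - 3.
Denominator becomes -43; numerator becomes -3*sqrt(13) + 60.

(-60 + 3*sqrt(13))/43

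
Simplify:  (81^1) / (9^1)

81^1 = 3^4; 9^1 = 3^2
Combine exponents: 3^2

3^2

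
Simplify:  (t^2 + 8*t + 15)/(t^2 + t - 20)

Factor: t^2 + 8*t + 15 = (t + 5)*(t + 3);  t^2 + t - 20 = (t + 5)*(t - 4)
Cancel the common factor (t + 5).

(t + 3)/(t - 4)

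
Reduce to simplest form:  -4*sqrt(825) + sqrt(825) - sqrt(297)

-18*sqrt(33)

4*sqrt(825) = 20*sqrt(33); sqrt(825) = 5*sqrt(33); sqrt(297) = 3*sqrt(33)
Combine: (-20 + 5 - 3)·sqrt(33) = -18*sqrt(33)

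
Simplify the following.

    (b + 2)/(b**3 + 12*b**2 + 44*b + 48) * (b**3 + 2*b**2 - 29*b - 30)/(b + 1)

(b - 5)/(b + 4)

Factor: b**3 + 12*b**2 + 44*b + 48 = (b + 2)*(b + 6)*(b + 4);  b**3 + 2*b**2 - 29*b - 30 = (b - 5)*(b + 1)*(b + 6)
Cancel the common factors (b + 6), (b + 2), (b + 1).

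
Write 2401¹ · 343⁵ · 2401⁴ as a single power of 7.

7^35

2401¹ = 7^4; 343⁵ = 7^15; 2401⁴ = 7^16
Combine exponents: 7^35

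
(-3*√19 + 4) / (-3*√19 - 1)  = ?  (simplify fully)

(-3*√19 + 35)/34

Multiply numerator and denominator by -1 + 3*√19.
Denominator becomes -170; numerator becomes -175 + 15*√19.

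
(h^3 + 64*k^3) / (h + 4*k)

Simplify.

Apply the sum-of-cubes factorisation and cancel (h + 4*k).

h^2 - 4*h*k + 16*k^2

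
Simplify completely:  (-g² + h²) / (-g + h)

g + h

Difference of squares: factor out (-g + h).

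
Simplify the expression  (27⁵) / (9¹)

3^13

27⁵ = 3^15; 9¹ = 3^2
Combine exponents: 3^13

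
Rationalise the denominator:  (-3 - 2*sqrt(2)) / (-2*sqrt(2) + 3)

-17 - 12*sqrt(2)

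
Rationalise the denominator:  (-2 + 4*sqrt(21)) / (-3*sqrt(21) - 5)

Multiply numerator and denominator by -5 + 3*sqrt(21).
Denominator becomes -164; numerator becomes -26*sqrt(21) + 262.

(-131 + 13*sqrt(21))/82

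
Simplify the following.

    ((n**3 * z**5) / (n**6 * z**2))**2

z**6/n**6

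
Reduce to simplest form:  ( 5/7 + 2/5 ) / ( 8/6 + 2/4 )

234/385

Numerator: 5/7 + 2/5 = 39/35
Denominator: 8/6 + 2/4 = 11/6
Divide: (39/35) · (6/11) = 234/385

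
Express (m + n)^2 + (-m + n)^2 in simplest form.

Binomially expand both and collect terms in n, m.

2*m^2 + 2*n^2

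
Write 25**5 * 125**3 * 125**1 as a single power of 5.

25**5 = 5**10; 125**3 = 5**9; 125**1 = 5**3
Combine exponents: 5**22

5**22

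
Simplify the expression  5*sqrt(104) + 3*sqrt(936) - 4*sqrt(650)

8*sqrt(26)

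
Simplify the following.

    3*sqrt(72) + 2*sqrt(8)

22*sqrt(2)

3*sqrt(72) = 18*sqrt(2); 2*sqrt(8) = 4*sqrt(2)
Combine: (18 + 4)·sqrt(2) = 22*sqrt(2)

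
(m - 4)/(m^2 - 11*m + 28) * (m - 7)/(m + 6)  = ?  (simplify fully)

Factor: m^2 - 11*m + 28 = (m - 7)*(m - 4)
Cancel the common factors (m - 7), (m - 4).

1/(m + 6)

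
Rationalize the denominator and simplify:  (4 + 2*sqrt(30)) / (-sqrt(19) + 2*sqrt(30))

Multiply numerator and denominator by sqrt(19) + 2*sqrt(30).
Denominator becomes 101; numerator becomes 4*sqrt(19) + 8*sqrt(30) + 2*sqrt(570) + 120.

(4*sqrt(19) + 8*sqrt(30) + 2*sqrt(570) + 120)/101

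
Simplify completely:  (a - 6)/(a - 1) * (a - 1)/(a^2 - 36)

1/(a + 6)

Factor: a^2 - 36 = (a + 6)*(a - 6)
Cancel the common factors (a - 1), (a - 6).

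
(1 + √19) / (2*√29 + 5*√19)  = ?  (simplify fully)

(-2*√551 - 2*√29 + 5*√19 + 95)/359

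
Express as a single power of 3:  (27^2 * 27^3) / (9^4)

3^7

27^2 = 3^6; 27^3 = 3^9; 9^4 = 3^8
Combine exponents: 3^7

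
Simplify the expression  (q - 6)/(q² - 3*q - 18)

Factor: q² - 3*q - 18 = (q - 6)·(q + 3)
Cancel the common factor (q - 6).

1/(q + 3)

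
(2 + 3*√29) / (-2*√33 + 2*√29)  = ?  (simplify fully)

Multiply numerator and denominator by 2*√29 + 2*√33.
Denominator becomes -16; numerator becomes 4*√29 + 4*√33 + 174 + 6*√957.

(-3*√957 - 87 - 2*√33 - 2*√29)/8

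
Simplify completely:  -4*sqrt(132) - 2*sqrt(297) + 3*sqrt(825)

sqrt(33)

4*sqrt(132) = 8*sqrt(33); 2*sqrt(297) = 6*sqrt(33); 3*sqrt(825) = 15*sqrt(33)
Combine: (-8 - 6 + 15)·sqrt(33) = sqrt(33)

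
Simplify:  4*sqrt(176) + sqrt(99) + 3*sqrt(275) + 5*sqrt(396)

4*sqrt(176) = 16*sqrt(11); sqrt(99) = 3*sqrt(11); 3*sqrt(275) = 15*sqrt(11); 5*sqrt(396) = 30*sqrt(11)
Combine: (16 + 3 + 15 + 30)·sqrt(11) = 64*sqrt(11)

64*sqrt(11)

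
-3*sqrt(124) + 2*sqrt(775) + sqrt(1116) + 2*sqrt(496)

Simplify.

18*sqrt(31)

3*sqrt(124) = 6*sqrt(31); 2*sqrt(775) = 10*sqrt(31); sqrt(1116) = 6*sqrt(31); 2*sqrt(496) = 8*sqrt(31)
Combine: (-6 + 10 + 6 + 8)·sqrt(31) = 18*sqrt(31)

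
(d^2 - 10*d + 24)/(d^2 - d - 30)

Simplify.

(d - 4)/(d + 5)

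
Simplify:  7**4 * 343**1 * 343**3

7**16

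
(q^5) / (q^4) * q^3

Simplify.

Quotient: q^1
Multiply by q^3: add exponents.

q^4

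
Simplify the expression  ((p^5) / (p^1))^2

Inside the bracket: p^4
Raise to the power 2: p^8

p^8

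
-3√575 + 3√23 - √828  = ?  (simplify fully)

3√575 = 15*√23; 3√23 = 3*√23; √828 = 6*√23
Combine: (-15 + 3 - 6)·√23 = -18*√23

-18*√23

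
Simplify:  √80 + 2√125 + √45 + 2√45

√80 = 4*√5; 2√125 = 10*√5; √45 = 3*√5; 2√45 = 6*√5
Combine: (4 + 10 + 3 + 6)·√5 = 23*√5

23*√5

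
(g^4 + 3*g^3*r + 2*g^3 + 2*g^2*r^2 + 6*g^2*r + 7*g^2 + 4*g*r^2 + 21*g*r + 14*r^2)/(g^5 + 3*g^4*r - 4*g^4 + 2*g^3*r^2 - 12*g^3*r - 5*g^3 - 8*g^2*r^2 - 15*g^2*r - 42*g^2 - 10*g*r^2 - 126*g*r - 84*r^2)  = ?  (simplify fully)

Factor: g^4 + 3*g^3*r + 2*g^3 + 2*g^2*r^2 + 6*g^2*r + 7*g^2 + 4*g*r^2 + 21*g*r + 14*r^2 = (g + r)*(g + 2*r)*(g^2 + 2*g + 7);  g^5 + 3*g^4*r - 4*g^4 + 2*g^3*r^2 - 12*g^3*r - 5*g^3 - 8*g^2*r^2 - 15*g^2*r - 42*g^2 - 10*g*r^2 - 126*g*r - 84*r^2 = (g^2 + 2*g + 7)*(g + 2*r)*(g + r)*(g - 6)
Cancel the common factors (g^2 + 2*g + 7), (g + r), (g + 2*r).

1/(g - 6)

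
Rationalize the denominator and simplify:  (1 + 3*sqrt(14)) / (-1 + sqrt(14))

Multiply numerator and denominator by -sqrt(14) - 1.
Denominator becomes -13; numerator becomes -43 - 4*sqrt(14).

(4*sqrt(14) + 43)/13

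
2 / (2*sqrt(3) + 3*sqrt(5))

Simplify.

(-4*sqrt(3) + 6*sqrt(5))/33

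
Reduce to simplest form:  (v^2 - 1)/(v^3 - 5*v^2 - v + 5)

1/(v - 5)

Factor: v^2 - 1 = (v + 1)*(v - 1);  v^3 - 5*v^2 - v + 5 = (v - 5)*(v - 1)*(v + 1)
Cancel the common factors (v + 1), (v - 1).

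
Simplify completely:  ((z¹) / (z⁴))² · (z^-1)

z^(-7)

Inside the bracket: (z^-3)
Raise to the power 2: (z^-6)
Multiply by (z^-1): add exponents.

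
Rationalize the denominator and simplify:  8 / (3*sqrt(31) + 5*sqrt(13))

(-12*sqrt(31) + 20*sqrt(13))/23

Multiply numerator and denominator by -3*sqrt(31) + 5*sqrt(13).
Denominator becomes 46; numerator becomes -24*sqrt(31) + 40*sqrt(13).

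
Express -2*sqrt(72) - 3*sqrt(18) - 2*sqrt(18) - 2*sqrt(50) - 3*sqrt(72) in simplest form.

-55*sqrt(2)

2*sqrt(72) = 12*sqrt(2); 3*sqrt(18) = 9*sqrt(2); 2*sqrt(18) = 6*sqrt(2); 2*sqrt(50) = 10*sqrt(2); 3*sqrt(72) = 18*sqrt(2)
Combine: (-12 - 9 - 6 - 10 - 18)·sqrt(2) = -55*sqrt(2)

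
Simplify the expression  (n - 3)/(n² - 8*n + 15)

1/(n - 5)

Factor: n² - 8*n + 15 = (n - 5)·(n - 3)
Cancel the common factor (n - 3).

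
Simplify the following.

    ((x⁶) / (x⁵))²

x²

Inside the bracket: x¹
Raise to the power 2: x²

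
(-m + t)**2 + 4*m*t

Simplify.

Expanding gives m**2 + 2*m*t + t**2, a perfect square.

(m + t)**2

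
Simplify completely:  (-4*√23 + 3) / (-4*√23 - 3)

(-24*√23 + 377)/359

Multiply numerator and denominator by -3 + 4*√23.
Denominator becomes -359; numerator becomes -377 + 24*√23.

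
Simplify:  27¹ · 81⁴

27¹ = 3^3; 81⁴ = 3^16
Combine exponents: 3^19

3^19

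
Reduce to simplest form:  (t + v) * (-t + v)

-t^2 + v^2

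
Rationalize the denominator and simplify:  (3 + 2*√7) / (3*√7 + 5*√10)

(-42 - 9*√7 + 15*√10 + 10*√70)/187

Multiply numerator and denominator by -5*√10 + 3*√7.
Denominator becomes -187; numerator becomes -10*√70 - 15*√10 + 9*√7 + 42.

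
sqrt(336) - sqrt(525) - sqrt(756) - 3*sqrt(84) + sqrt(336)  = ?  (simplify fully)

sqrt(336) = 4*sqrt(21); sqrt(525) = 5*sqrt(21); sqrt(756) = 6*sqrt(21); 3*sqrt(84) = 6*sqrt(21); sqrt(336) = 4*sqrt(21)
Combine: (4 - 5 - 6 - 6 + 4)·sqrt(21) = -9*sqrt(21)

-9*sqrt(21)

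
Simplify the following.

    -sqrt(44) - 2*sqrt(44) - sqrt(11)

-7*sqrt(11)

sqrt(44) = 2*sqrt(11); 2*sqrt(44) = 4*sqrt(11); sqrt(11) = sqrt(11)
Combine: (-2 - 4 - 1)·sqrt(11) = -7*sqrt(11)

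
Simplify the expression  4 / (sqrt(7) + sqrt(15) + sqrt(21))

(-168*sqrt(5) + 4*sqrt(21) + 52*sqrt(15) + 116*sqrt(7))/419

Group as (sqrt(7) + sqrt(21)) + sqrt(15); multiply by (sqrt(7) + sqrt(21)) - sqrt(15), then rationalise the remaining surd.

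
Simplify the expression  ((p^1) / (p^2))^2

p^(-2)

Inside the bracket: (p^-1)
Raise to the power 2: (p^-2)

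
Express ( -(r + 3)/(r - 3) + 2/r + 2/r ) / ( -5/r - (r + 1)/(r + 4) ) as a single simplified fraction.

Numerator: -(r + 3)/(r - 3) + 2/r + 2/r = (-r^2 + r - 12)/(r^2 - 3*r)
Denominator: -5/r - (r + 1)/(r + 4) = (-r^2 - 6*r - 20)/(r^2 + 4*r)
Divide: ((-r^2 + r - 12)/(r^2 - 3*r)) · ((r^2 + 4*r)/(-r^2 - 6*r - 20)) = (r^3 + 3*r^2 + 8*r + 48)/(r^3 + 3*r^2 + 2*r - 60)

(r^3 + 3*r^2 + 8*r + 48)/(r^3 + 3*r^2 + 2*r - 60)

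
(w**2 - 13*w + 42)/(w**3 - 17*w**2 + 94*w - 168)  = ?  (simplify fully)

Factor: w**2 - 13*w + 42 = (w - 7)*(w - 6);  w**3 - 17*w**2 + 94*w - 168 = (w - 6)*(w - 7)*(w - 4)
Cancel the common factors (w - 6), (w - 7).

1/(w - 4)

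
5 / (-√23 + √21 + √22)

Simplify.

(-50*√23 + 55*√22 + 60*√21 + 5*√10626)/724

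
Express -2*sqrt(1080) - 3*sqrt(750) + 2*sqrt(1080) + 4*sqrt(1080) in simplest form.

2*sqrt(1080) = 12*sqrt(30); 3*sqrt(750) = 15*sqrt(30); 2*sqrt(1080) = 12*sqrt(30); 4*sqrt(1080) = 24*sqrt(30)
Combine: (-12 - 15 + 12 + 24)·sqrt(30) = 9*sqrt(30)

9*sqrt(30)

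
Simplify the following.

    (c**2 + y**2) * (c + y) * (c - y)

Telescope via difference of squares: (c+y)(c-y) = c**2 - y**2, then repeat with the next factor.

c**4 - y**4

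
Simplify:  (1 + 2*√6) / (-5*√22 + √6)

Multiply numerator and denominator by √6 + 5*√22.
Denominator becomes -544; numerator becomes √6 + 12 + 5*√22 + 20*√33.

(-20*√33 - 5*√22 - 12 - √6)/544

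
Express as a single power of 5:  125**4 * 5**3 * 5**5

125**4 = 5**12; 5**3 = 5**3; 5**5 = 5**5
Combine exponents: 5**20

5**20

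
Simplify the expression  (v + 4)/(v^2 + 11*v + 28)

1/(v + 7)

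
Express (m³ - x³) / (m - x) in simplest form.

m² + m*x + x²

m^3 - x^3 = (m - x)(m² + m*x + x²).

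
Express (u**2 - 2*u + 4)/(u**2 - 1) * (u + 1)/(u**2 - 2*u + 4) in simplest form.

Factor: u**2 - 1 = (u + 1)*(u - 1)
Cancel the common factors (u**2 - 2*u + 4), (u + 1).

1/(u - 1)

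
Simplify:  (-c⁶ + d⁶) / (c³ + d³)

Difference of sixth powers: factor out (c³ + d³).

-c³ + d³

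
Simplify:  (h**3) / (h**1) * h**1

h**3

Quotient: h**2
Multiply by h**1: add exponents.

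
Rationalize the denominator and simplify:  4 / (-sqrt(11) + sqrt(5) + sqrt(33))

(-156*sqrt(5) - 88*sqrt(15) + 108*sqrt(11) + 68*sqrt(33))/69

Group as (sqrt(5) + sqrt(33)) - sqrt(11); multiply by (sqrt(5) + sqrt(33)) + sqrt(11), then rationalise the remaining surd.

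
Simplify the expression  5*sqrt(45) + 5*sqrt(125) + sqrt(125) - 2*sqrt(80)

37*sqrt(5)

5*sqrt(45) = 15*sqrt(5); 5*sqrt(125) = 25*sqrt(5); sqrt(125) = 5*sqrt(5); 2*sqrt(80) = 8*sqrt(5)
Combine: (15 + 25 + 5 - 8)·sqrt(5) = 37*sqrt(5)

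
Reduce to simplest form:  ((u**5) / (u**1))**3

u**12

Inside the bracket: u**4
Raise to the power 3: u**12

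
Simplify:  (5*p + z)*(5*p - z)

Difference of squares with P = 5*p, Q = z.

25*p^2 - z^2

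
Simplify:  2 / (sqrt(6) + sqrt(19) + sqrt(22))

(-8*sqrt(627) + 6*sqrt(22) + 18*sqrt(19) + 70*sqrt(6))/447

Group as (sqrt(6) + sqrt(19)) + sqrt(22); multiply by (sqrt(6) + sqrt(19)) - sqrt(22), then rationalise the remaining surd.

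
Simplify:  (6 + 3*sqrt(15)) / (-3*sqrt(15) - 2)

(-123 - 12*sqrt(15))/131

Multiply numerator and denominator by -2 + 3*sqrt(15).
Denominator becomes -131; numerator becomes 12*sqrt(15) + 123.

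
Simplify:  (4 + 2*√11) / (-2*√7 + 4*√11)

Multiply numerator and denominator by 2*√7 + 4*√11.
Denominator becomes 148; numerator becomes 8*√7 + 4*√77 + 16*√11 + 88.

(2*√7 + √77 + 4*√11 + 22)/37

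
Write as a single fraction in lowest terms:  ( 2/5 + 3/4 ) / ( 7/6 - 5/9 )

207/110

Numerator: 2/5 + 3/4 = 23/20
Denominator: 7/6 - 5/9 = 11/18
Divide: (23/20) · (18/11) = 207/110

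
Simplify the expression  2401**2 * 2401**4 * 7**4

7**28

2401**2 = 7**8; 2401**4 = 7**16; 7**4 = 7**4
Combine exponents: 7**28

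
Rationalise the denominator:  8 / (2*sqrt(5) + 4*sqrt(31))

(-4*sqrt(5) + 8*sqrt(31))/119

Multiply numerator and denominator by -2*sqrt(5) + 4*sqrt(31).
Denominator becomes 476; numerator becomes -16*sqrt(5) + 32*sqrt(31).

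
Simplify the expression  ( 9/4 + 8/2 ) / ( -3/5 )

Numerator: 9/4 + 8/2 = 25/4
Denominator: -3/5 = -3/5
Divide: (25/4) · (-5/3) = -125/12

-125/12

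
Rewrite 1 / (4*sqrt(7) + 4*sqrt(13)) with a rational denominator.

(-sqrt(7) + sqrt(13))/24

Multiply numerator and denominator by -4*sqrt(7) + 4*sqrt(13).
Denominator becomes 96; numerator becomes -4*sqrt(7) + 4*sqrt(13).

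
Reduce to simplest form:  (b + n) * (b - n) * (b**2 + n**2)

b**4 - n**4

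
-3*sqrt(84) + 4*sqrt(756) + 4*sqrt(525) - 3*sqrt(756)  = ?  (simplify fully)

20*sqrt(21)

3*sqrt(84) = 6*sqrt(21); 4*sqrt(756) = 24*sqrt(21); 4*sqrt(525) = 20*sqrt(21); 3*sqrt(756) = 18*sqrt(21)
Combine: (-6 + 24 + 20 - 18)·sqrt(21) = 20*sqrt(21)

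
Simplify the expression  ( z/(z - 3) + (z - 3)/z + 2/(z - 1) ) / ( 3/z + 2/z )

(2*z³ - 6*z² + 9*z - 9)/(5*z² - 20*z + 15)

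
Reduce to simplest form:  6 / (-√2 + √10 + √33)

Group as (√10 + √33) - √2; multiply by (√10 + √33) + √2, then rationalise the remaining surd.

(-150*√10 - 24*√165 + 246*√2 + 126*√33)/361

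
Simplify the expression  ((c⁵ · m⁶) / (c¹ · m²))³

Inside the bracket: c⁴ · m⁴
Raise to the power 3: c^12 · m^12

c^12*m^12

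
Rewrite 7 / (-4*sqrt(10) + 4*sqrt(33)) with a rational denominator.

(7*sqrt(10) + 7*sqrt(33))/92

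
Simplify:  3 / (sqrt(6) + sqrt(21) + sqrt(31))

Group as (sqrt(21) + sqrt(31)) + sqrt(6); multiply by (sqrt(21) + sqrt(31)) - sqrt(6), then rationalise the remaining surd.

(-9*sqrt(434) - 6*sqrt(31) + 24*sqrt(21) + 69*sqrt(6))/244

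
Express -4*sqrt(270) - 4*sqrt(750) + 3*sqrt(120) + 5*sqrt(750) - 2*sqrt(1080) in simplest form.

-13*sqrt(30)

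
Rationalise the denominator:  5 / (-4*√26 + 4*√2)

(-5*√26 - 5*√2)/96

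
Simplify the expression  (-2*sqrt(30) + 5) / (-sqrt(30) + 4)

Multiply numerator and denominator by 4 + sqrt(30).
Denominator becomes -14; numerator becomes -40 - 3*sqrt(30).

(3*sqrt(30) + 40)/14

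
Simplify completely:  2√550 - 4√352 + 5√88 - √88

2*√22

2√550 = 10*√22; 4√352 = 16*√22; 5√88 = 10*√22; √88 = 2*√22
Combine: (10 - 16 + 10 - 2)·√22 = 2*√22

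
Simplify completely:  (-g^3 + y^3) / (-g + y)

y^3 - g^3 = (-g + y)(g^2 + g*y + y^2).

g^2 + g*y + y^2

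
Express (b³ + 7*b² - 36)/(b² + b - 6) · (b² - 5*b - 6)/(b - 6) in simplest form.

b² + 7*b + 6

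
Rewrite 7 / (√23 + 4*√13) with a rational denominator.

Multiply numerator and denominator by -4*√13 + √23.
Denominator becomes -185; numerator becomes -28*√13 + 7*√23.

(-7*√23 + 28*√13)/185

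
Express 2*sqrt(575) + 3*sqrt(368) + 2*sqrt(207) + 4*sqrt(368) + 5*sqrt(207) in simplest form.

59*sqrt(23)

2*sqrt(575) = 10*sqrt(23); 3*sqrt(368) = 12*sqrt(23); 2*sqrt(207) = 6*sqrt(23); 4*sqrt(368) = 16*sqrt(23); 5*sqrt(207) = 15*sqrt(23)
Combine: (10 + 12 + 6 + 16 + 15)·sqrt(23) = 59*sqrt(23)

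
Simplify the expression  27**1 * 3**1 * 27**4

3**16

27**1 = 3**3; 3**1 = 3**1; 27**4 = 3**12
Combine exponents: 3**16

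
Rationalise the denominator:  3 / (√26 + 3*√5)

(-3*√26 + 9*√5)/19

Multiply numerator and denominator by -3*√5 + √26.
Denominator becomes -19; numerator becomes -9*√5 + 3*√26.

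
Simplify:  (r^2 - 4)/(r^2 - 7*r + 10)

(r + 2)/(r - 5)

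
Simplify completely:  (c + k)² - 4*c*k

(c - k)²

Expand the square and combine the 4*c*k term.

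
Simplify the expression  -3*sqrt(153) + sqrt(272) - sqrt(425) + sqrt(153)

-7*sqrt(17)

3*sqrt(153) = 9*sqrt(17); sqrt(272) = 4*sqrt(17); sqrt(425) = 5*sqrt(17); sqrt(153) = 3*sqrt(17)
Combine: (-9 + 4 - 5 + 3)·sqrt(17) = -7*sqrt(17)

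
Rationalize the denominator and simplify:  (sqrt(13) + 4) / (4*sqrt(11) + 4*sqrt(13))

(-4*sqrt(11) - sqrt(143) + 13 + 4*sqrt(13))/8

Multiply numerator and denominator by -4*sqrt(11) + 4*sqrt(13).
Denominator becomes 32; numerator becomes -16*sqrt(11) - 4*sqrt(143) + 52 + 16*sqrt(13).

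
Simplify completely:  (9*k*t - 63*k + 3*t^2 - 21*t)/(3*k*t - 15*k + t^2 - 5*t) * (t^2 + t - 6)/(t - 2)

(3*t^2 - 12*t - 63)/(t - 5)

Factor: 9*k*t - 63*k + 3*t^2 - 21*t = 3*(t - 7)*(3*k + t);  3*k*t - 15*k + t^2 - 5*t = (t - 5)*(3*k + t);  t^2 + t - 6 = (t - 2)*(t + 3)
Cancel the common factors (t - 2), (3*k + t).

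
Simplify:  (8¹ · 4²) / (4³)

8¹ = 2^3; 4² = 2^4; 4³ = 2^6
Combine exponents: 2^1

2^1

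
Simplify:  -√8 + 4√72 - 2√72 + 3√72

√8 = 2*√2; 4√72 = 24*√2; 2√72 = 12*√2; 3√72 = 18*√2
Combine: (-2 + 24 - 12 + 18)·√2 = 28*√2

28*√2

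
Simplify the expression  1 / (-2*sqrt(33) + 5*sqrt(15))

Multiply numerator and denominator by 2*sqrt(33) + 5*sqrt(15).
Denominator becomes 243; numerator becomes 2*sqrt(33) + 5*sqrt(15).

(2*sqrt(33) + 5*sqrt(15))/243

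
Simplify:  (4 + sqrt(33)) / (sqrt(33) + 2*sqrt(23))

Multiply numerator and denominator by -2*sqrt(23) + sqrt(33).
Denominator becomes -59; numerator becomes -2*sqrt(759) - 8*sqrt(23) + 4*sqrt(33) + 33.

(-33 - 4*sqrt(33) + 8*sqrt(23) + 2*sqrt(759))/59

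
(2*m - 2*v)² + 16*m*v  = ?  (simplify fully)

Expanding gives 4*m² + 8*m*v + 4*v², a perfect square.

4*(m + v)²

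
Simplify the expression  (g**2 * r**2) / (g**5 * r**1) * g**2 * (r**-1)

1/g

Quotient: (g**-3) * r**1
Multiply by g**2 * (r**-1): add exponents.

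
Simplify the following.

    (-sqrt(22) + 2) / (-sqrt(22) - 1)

Multiply numerator and denominator by -1 + sqrt(22).
Denominator becomes -21; numerator becomes -24 + 3*sqrt(22).

(-sqrt(22) + 8)/7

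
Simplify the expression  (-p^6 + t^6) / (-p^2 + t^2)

Factor t^6 - p^6 and cancel (-p^2 + t^2).

p^4 + p^2*t^2 + t^4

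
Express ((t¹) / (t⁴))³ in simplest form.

t^(-9)

Inside the bracket: (t^-3)
Raise to the power 3: (t^-9)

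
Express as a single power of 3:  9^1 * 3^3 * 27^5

9^1 = 3^2; 3^3 = 3^3; 27^5 = 3^15
Combine exponents: 3^20

3^20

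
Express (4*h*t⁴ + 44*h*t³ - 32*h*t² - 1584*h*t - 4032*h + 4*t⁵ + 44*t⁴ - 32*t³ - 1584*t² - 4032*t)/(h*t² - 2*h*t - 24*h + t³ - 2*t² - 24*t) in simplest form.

4*t² + 52*t + 168

Factor: 4*h*t⁴ + 44*h*t³ - 32*h*t² - 1584*h*t - 4032*h + 4*t⁵ + 44*t⁴ - 32*t³ - 1584*t² - 4032*t = 4·(h + t)·(t + 7)·(t + 4)·(t + 6)·(t - 6);  h*t² - 2*h*t - 24*h + t³ - 2*t² - 24*t = (h + t)·(t + 4)·(t - 6)
Cancel the common factors (t + 4), (t - 6), (h + t).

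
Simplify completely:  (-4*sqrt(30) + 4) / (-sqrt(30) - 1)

Multiply numerator and denominator by -1 + sqrt(30).
Denominator becomes -29; numerator becomes -124 + 8*sqrt(30).

(-8*sqrt(30) + 124)/29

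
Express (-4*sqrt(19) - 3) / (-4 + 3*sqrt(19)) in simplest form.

(-48 - 5*sqrt(19))/31

Multiply numerator and denominator by -3*sqrt(19) - 4.
Denominator becomes -155; numerator becomes 25*sqrt(19) + 240.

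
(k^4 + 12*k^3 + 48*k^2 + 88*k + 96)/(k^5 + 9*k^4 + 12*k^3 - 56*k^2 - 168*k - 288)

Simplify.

1/(k - 3)

Factor: k^4 + 12*k^3 + 48*k^2 + 88*k + 96 = (k^2 + 2*k + 4)*(k + 6)*(k + 4);  k^5 + 9*k^4 + 12*k^3 - 56*k^2 - 168*k - 288 = (k^2 + 2*k + 4)*(k + 6)*(k - 3)*(k + 4)
Cancel the common factors (k^2 + 2*k + 4), (k + 6), (k + 4).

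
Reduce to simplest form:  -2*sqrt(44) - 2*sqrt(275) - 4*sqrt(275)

-34*sqrt(11)

2*sqrt(44) = 4*sqrt(11); 2*sqrt(275) = 10*sqrt(11); 4*sqrt(275) = 20*sqrt(11)
Combine: (-4 - 10 - 20)·sqrt(11) = -34*sqrt(11)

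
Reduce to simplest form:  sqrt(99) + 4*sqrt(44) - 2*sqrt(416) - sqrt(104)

sqrt(99) = 3*sqrt(11); 4*sqrt(44) = 8*sqrt(11); 2*sqrt(416) = 8*sqrt(26); sqrt(104) = 2*sqrt(26)

-10*sqrt(26) + 11*sqrt(11)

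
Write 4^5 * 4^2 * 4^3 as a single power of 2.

4^5 = 2^10; 4^2 = 2^4; 4^3 = 2^6
Combine exponents: 2^20

2^20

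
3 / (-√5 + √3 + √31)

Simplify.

Group as (√3 + √31) - √5; multiply by (√3 + √31) + √5, then rationalise the remaining surd.

(-99*√3 - 6*√465 + 87*√5 + 69*√31)/469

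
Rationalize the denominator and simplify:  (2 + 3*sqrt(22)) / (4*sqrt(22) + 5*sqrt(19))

(-264 - 8*sqrt(22) + 10*sqrt(19) + 15*sqrt(418))/123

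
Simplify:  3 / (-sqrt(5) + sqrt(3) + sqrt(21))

Group as (sqrt(3) + sqrt(21)) - sqrt(5); multiply by (sqrt(3) + sqrt(21)) + sqrt(5), then rationalise the remaining surd.

(-69*sqrt(3) - 18*sqrt(35) + 57*sqrt(5) + 39*sqrt(21))/109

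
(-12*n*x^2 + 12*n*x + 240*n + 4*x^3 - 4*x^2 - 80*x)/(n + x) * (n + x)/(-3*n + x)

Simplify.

4*x^2 - 4*x - 80

Factor: -12*n*x^2 + 12*n*x + 240*n + 4*x^3 - 4*x^2 - 80*x = 4*(-3*n + x)*(x + 4)*(x - 5)
Cancel the common factors (n + x), (-3*n + x).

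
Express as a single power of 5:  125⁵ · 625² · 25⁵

125⁵ = 5^15; 625² = 5^8; 25⁵ = 5^10
Combine exponents: 5^33

5^33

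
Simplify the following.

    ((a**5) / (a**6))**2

Inside the bracket: (a**-1)
Raise to the power 2: (a**-2)

a**(-2)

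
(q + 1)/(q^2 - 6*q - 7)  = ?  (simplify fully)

1/(q - 7)

Factor: q^2 - 6*q - 7 = (q - 7)*(q + 1)
Cancel the common factor (q + 1).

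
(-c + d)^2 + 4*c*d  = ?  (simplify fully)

Expand the square and combine the 4*c*d term.

(c + d)^2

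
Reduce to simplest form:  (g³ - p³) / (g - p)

g^3 - p^3 = (g - p)(g² + g*p + p²).

g² + g*p + p²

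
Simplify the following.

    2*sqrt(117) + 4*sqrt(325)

2*sqrt(117) = 6*sqrt(13); 4*sqrt(325) = 20*sqrt(13)
Combine: (6 + 20)·sqrt(13) = 26*sqrt(13)

26*sqrt(13)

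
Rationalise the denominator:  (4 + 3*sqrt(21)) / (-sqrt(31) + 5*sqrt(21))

(4*sqrt(31) + 3*sqrt(651) + 20*sqrt(21) + 315)/494

Multiply numerator and denominator by sqrt(31) + 5*sqrt(21).
Denominator becomes 494; numerator becomes 4*sqrt(31) + 3*sqrt(651) + 20*sqrt(21) + 315.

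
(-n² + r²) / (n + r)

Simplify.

-n + r

Difference of squares: factor out (n + r).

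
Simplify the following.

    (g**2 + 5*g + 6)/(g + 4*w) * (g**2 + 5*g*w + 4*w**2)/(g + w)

g**2 + 5*g + 6

Factor: g**2 + 5*g + 6 = (g + 2)*(g + 3);  g**2 + 5*g*w + 4*w**2 = (g + 4*w)*(g + w)
Cancel the common factors (g + w), (g + 4*w).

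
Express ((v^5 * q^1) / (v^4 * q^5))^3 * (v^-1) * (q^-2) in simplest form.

v^2/q^14

Inside the bracket: v^1 * (q^-4)
Raise to the power 3: v^3 * (q^-12)
Multiply by (v^-1) * (q^-2): add exponents.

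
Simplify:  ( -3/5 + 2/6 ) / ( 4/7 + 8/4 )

-14/135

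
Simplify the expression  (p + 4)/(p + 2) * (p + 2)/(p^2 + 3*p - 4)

1/(p - 1)

Factor: p^2 + 3*p - 4 = (p + 4)*(p - 1)
Cancel the common factors (p + 4), (p + 2).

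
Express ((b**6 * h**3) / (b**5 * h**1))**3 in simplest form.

Inside the bracket: b**1 * h**2
Raise to the power 3: b**3 * h**6

b**3*h**6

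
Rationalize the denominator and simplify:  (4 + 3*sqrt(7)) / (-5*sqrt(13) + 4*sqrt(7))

Multiply numerator and denominator by 4*sqrt(7) + 5*sqrt(13).
Denominator becomes -213; numerator becomes 16*sqrt(7) + 20*sqrt(13) + 84 + 15*sqrt(91).

(-15*sqrt(91) - 84 - 20*sqrt(13) - 16*sqrt(7))/213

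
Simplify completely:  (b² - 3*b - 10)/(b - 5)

b + 2

Factor: b² - 3*b - 10 = (b + 2)·(b - 5)
Cancel the common factor (b - 5).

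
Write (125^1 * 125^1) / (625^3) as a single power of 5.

5^(-6)

125^1 = 5^3; 125^1 = 5^3; 625^3 = 5^12
Combine exponents: 5^(-6)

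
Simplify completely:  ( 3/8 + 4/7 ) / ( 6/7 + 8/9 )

477/880

Numerator: 3/8 + 4/7 = 53/56
Denominator: 6/7 + 8/9 = 110/63
Divide: (53/56) · (63/110) = 477/880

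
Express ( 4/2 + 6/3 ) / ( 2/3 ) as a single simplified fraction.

Numerator: 4/2 + 6/3 = 4
Denominator: 2/3 = 2/3
Divide: (4) · (3/2) = 6

6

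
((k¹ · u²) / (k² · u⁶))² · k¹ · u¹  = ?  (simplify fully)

1/(k*u⁷)

Inside the bracket: (k^-1) · (u^-4)
Raise to the power 2: (k^-2) · (u^-8)
Multiply by k¹ · u¹: add exponents.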